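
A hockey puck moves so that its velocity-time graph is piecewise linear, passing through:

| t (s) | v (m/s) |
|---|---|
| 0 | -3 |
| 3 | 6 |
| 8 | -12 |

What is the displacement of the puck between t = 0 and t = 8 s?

-10.5 m

Displacement is the signed area under the v-t curve.
0–3 s: ½(-3 + 6)(3) = 4.5 m
3–8 s: ½(6 + -12)(5) = -15 m
Net displacement = -10.5 m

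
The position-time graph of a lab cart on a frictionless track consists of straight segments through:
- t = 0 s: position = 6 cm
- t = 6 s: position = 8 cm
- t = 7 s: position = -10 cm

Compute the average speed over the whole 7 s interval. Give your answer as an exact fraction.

Average speed = (total path length)/(elapsed time); on a piecewise-linear x-t graph the path length is Σ|Δx|.
0–6 s: |Δx| = |8 − 6| = 2 cm
6–7 s: |Δx| = |-10 − 8| = 18 cm
Total path = 20 cm; average speed = 20/7 = 20/7 cm/s.

20/7 cm/s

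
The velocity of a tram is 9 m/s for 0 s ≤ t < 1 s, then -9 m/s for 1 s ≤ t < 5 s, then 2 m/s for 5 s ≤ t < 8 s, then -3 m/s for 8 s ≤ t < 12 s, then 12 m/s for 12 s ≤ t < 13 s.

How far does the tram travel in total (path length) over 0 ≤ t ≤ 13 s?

75 m

Total distance travelled is ∫|v| dt — sum the magnitudes of each area piece.
0–1 s: |9| × 1 = 9 m
1–5 s: |-9| × 4 = 36 m
5–8 s: |2| × 3 = 6 m
8–12 s: |-3| × 4 = 12 m
12–13 s: |12| × 1 = 12 m
Total distance = 75 m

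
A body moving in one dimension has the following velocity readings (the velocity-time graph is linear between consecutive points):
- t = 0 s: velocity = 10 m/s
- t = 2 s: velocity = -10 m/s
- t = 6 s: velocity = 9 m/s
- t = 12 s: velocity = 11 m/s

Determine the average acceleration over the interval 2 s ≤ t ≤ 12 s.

2.1 m/s²

Average acceleration = Δv/Δt = (11 − -10)/(12 − 2) = 2.1 m/s².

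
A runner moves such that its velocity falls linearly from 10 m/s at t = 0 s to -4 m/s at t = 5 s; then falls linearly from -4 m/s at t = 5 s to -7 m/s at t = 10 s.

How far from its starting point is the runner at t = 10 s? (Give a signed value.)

-12.5 m

Displacement is the signed area under the v-t curve.
0–5 s: ½(10 + -4)(5) = 15 m
5–10 s: ½(-4 + -7)(5) = -27.5 m
Net displacement = -12.5 m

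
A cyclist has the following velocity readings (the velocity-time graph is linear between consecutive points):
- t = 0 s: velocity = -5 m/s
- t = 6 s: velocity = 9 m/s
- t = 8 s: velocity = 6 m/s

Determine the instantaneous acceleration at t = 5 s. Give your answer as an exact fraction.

7/3 m/s²

Acceleration is the slope of the v-t graph on 0–6 s: (9 − -5)/(6 − 0) = 7/3 m/s².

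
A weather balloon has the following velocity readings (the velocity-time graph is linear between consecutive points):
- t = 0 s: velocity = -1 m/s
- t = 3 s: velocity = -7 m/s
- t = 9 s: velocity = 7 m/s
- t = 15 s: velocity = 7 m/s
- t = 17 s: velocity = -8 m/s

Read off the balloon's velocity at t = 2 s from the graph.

On 0–3 s the graph is linear from -1 to -7 m/s: v(2) = -1 + (-7 − -1)·(2 − 0)/(3 − 0) = -5 m/s.

-5 m/s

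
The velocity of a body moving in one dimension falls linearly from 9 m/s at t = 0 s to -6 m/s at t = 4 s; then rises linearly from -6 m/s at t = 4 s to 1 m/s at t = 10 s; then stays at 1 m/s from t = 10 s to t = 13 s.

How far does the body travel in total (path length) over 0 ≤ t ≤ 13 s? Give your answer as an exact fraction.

Distance (not displacement) is the total path length: add the absolute areas under v-t.
0–4 s: v = 0 at t = 2.4 s; triangle areas 10.8 + 4.8 = 15.6 m
4–10 s: v = 0 at t = 64/7 s; triangle areas 108/7 + 3/7 = 111/7 m
10–13 s: |1| × 3 = 3 m
Total distance = 1206/35 m

1206/35 m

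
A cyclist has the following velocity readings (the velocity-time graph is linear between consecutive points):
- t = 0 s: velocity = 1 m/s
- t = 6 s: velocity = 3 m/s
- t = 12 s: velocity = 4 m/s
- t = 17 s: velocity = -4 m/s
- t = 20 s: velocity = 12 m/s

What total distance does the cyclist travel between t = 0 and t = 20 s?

Distance (not displacement) is the total path length: add the absolute areas under v-t.
0–6 s: |½(1 + 3)(6)| = 12 m
6–12 s: |½(3 + 4)(6)| = 21 m
12–17 s: v = 0 at t = 14.5 s; triangle areas 5 + 5 = 10 m
17–20 s: v = 0 at t = 17.75 s; triangle areas 1.5 + 13.5 = 15 m
Total distance = 58 m

58 m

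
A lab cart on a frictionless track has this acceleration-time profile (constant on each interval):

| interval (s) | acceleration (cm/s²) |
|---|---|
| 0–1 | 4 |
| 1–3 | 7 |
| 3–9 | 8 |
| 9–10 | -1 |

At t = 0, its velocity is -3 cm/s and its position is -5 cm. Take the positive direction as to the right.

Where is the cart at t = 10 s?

306.5 cm

On each constant-a segment, Δv = aΔt and Δx = v₀Δt + ½aΔt²; chain segment to segment.
0–1 s: v starts -3 cm/s; Δx = -3·1 + ½·4·1² = -1 cm; v ends 1 cm/s.
1–3 s: v starts 1 cm/s; Δx = 1·2 + ½·7·2² = 16 cm; v ends 15 cm/s.
3–9 s: v starts 15 cm/s; Δx = 15·6 + ½·8·6² = 234 cm; v ends 63 cm/s.
9–10 s: v starts 63 cm/s; Δx = 63·1 + ½·-1·1² = 62.5 cm; v ends 62 cm/s.
x(10) = -5 + Σ Δx = 306.5 cm.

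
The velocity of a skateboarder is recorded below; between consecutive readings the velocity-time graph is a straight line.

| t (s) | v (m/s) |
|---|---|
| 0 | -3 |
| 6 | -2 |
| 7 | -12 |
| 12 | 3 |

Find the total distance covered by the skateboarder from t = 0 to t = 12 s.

47.5 m

Distance (not displacement) is the total path length: add the absolute areas under v-t.
0–6 s: |½(-3 + -2)(6)| = 15 m
6–7 s: |½(-2 + -12)(1)| = 7 m
7–12 s: v = 0 at t = 11 s; triangle areas 24 + 1.5 = 25.5 m
Total distance = 47.5 m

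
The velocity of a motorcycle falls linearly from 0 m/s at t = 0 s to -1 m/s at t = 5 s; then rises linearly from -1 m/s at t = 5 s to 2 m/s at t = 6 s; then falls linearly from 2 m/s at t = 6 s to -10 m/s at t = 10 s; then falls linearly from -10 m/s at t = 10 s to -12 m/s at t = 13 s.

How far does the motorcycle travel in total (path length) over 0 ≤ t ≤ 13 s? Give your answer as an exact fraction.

161/3 m

Distance (not displacement) is the total path length: add the absolute areas under v-t.
0–5 s: |½(0 + -1)(5)| = 2.5 m
5–6 s: v = 0 at t = 16/3 s; triangle areas 1/6 + 2/3 = 5/6 m
6–10 s: v = 0 at t = 20/3 s; triangle areas 2/3 + 50/3 = 52/3 m
10–13 s: |½(-10 + -12)(3)| = 33 m
Total distance = 161/3 m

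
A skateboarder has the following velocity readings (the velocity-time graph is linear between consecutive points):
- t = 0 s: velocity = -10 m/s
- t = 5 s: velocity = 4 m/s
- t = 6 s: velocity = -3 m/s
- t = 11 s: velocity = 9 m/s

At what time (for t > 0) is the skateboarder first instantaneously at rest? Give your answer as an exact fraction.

v changes sign on 0–5 s (from -10 to 4); the graph is linear there, so v = 0 at t = 0 + (10)·(5 − 0)/(4 − -10) = 25/7 s.

t = 25/7 s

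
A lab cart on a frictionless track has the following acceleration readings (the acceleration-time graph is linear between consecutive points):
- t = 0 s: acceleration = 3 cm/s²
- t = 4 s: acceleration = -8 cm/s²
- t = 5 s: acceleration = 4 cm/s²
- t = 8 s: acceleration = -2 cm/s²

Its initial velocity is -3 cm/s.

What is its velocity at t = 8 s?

Δv equals the area under the a-t graph; then v = v₀ + Δv.
0–4 s: ½(3 + -8)(4) = -10 cm/s
4–5 s: ½(-8 + 4)(1) = -2 cm/s
5–8 s: ½(4 + -2)(3) = 3 cm/s
Δv = -9 cm/s, so v(8) = -3 + (-9) = -12 cm/s.

-12 cm/s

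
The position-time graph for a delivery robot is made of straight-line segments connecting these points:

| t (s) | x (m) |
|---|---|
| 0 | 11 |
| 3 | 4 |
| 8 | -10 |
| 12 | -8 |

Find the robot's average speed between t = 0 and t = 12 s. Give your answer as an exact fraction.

23/12 m/s

Average speed = (total path length)/(elapsed time); on a piecewise-linear x-t graph the path length is Σ|Δx|.
0–3 s: |Δx| = |4 − 11| = 7 m
3–8 s: |Δx| = |-10 − 4| = 14 m
8–12 s: |Δx| = |-8 − -10| = 2 m
Total path = 23 m; average speed = 23/12 = 23/12 m/s.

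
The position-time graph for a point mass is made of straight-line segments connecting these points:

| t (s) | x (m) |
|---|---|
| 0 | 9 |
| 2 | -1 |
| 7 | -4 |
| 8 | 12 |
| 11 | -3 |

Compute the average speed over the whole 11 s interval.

4 m/s

Average speed = (total path length)/(elapsed time); on a piecewise-linear x-t graph the path length is Σ|Δx|.
0–2 s: |Δx| = |-1 − 9| = 10 m
2–7 s: |Δx| = |-4 − -1| = 3 m
7–8 s: |Δx| = |12 − -4| = 16 m
8–11 s: |Δx| = |-3 − 12| = 15 m
Total path = 44 m; average speed = 44/11 = 4 m/s.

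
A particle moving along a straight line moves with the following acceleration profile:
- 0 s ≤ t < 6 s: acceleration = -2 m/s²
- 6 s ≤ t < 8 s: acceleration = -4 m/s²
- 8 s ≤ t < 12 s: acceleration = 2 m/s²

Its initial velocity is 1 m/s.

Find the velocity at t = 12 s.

Δv equals the area under the a-t graph; then v = v₀ + Δv.
0–6 s: -2 × 6 = -12 m/s
6–8 s: -4 × 2 = -8 m/s
8–12 s: 2 × 4 = 8 m/s
Δv = -12 m/s, so v(12) = 1 + (-12) = -11 m/s.

-11 m/s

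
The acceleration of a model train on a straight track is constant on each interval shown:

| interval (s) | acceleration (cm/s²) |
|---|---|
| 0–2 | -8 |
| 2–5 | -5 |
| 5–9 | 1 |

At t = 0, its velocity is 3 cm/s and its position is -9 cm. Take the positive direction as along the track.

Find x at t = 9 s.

On each constant-a segment, Δv = aΔt and Δx = v₀Δt + ½aΔt²; chain segment to segment.
0–2 s: v starts 3 cm/s; Δx = 3·2 + ½·-8·2² = -10 cm; v ends -13 cm/s.
2–5 s: v starts -13 cm/s; Δx = -13·3 + ½·-5·3² = -61.5 cm; v ends -28 cm/s.
5–9 s: v starts -28 cm/s; Δx = -28·4 + ½·1·4² = -104 cm; v ends -24 cm/s.
x(9) = -9 + Σ Δx = -184.5 cm.

-184.5 cm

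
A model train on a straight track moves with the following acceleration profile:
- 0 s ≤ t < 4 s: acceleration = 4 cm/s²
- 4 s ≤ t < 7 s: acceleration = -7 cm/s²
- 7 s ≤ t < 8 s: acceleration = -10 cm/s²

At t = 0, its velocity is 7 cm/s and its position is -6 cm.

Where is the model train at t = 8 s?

On each constant-a segment, Δv = aΔt and Δx = v₀Δt + ½aΔt²; chain segment to segment.
0–4 s: v starts 7 cm/s; Δx = 7·4 + ½·4·4² = 60 cm; v ends 23 cm/s.
4–7 s: v starts 23 cm/s; Δx = 23·3 + ½·-7·3² = 37.5 cm; v ends 2 cm/s.
7–8 s: v starts 2 cm/s; Δx = 2·1 + ½·-10·1² = -3 cm; v ends -8 cm/s.
x(8) = -6 + Σ Δx = 88.5 cm.

88.5 cm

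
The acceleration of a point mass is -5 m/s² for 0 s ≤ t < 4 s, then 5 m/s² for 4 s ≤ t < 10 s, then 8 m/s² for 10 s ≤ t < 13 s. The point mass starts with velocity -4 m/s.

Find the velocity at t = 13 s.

Δv equals the area under the a-t graph; then v = v₀ + Δv.
0–4 s: -5 × 4 = -20 m/s
4–10 s: 5 × 6 = 30 m/s
10–13 s: 8 × 3 = 24 m/s
Δv = 34 m/s, so v(13) = -4 + (34) = 30 m/s.

30 m/s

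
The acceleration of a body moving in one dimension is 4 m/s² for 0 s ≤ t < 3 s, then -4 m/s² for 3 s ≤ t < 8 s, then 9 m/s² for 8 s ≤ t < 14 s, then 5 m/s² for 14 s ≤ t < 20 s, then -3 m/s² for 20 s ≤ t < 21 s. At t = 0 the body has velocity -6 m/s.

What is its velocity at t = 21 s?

67 m/s

Δv equals the area under the a-t graph; then v = v₀ + Δv.
0–3 s: 4 × 3 = 12 m/s
3–8 s: -4 × 5 = -20 m/s
8–14 s: 9 × 6 = 54 m/s
14–20 s: 5 × 6 = 30 m/s
20–21 s: -3 × 1 = -3 m/s
Δv = 73 m/s, so v(21) = -6 + (73) = 67 m/s.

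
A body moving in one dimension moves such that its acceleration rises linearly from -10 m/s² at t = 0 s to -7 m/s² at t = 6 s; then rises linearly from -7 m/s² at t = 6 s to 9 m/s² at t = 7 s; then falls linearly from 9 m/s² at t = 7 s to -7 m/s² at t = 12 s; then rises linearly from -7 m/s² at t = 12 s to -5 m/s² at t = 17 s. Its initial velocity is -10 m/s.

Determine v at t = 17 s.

Δv equals the area under the a-t graph; then v = v₀ + Δv.
0–6 s: ½(-10 + -7)(6) = -51 m/s
6–7 s: ½(-7 + 9)(1) = 1 m/s
7–12 s: ½(9 + -7)(5) = 5 m/s
12–17 s: ½(-7 + -5)(5) = -30 m/s
Δv = -75 m/s, so v(17) = -10 + (-75) = -85 m/s.

-85 m/s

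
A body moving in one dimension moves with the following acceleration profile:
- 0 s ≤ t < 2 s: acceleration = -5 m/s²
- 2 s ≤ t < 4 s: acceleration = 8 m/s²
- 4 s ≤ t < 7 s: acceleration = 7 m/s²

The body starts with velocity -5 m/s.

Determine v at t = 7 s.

Δv equals the area under the a-t graph; then v = v₀ + Δv.
0–2 s: -5 × 2 = -10 m/s
2–4 s: 8 × 2 = 16 m/s
4–7 s: 7 × 3 = 21 m/s
Δv = 27 m/s, so v(7) = -5 + (27) = 22 m/s.

22 m/s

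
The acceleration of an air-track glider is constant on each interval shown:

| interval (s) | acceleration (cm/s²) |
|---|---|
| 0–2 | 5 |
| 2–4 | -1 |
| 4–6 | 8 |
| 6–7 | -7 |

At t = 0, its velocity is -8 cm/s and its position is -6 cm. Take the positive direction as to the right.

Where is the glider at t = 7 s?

On each constant-a segment, Δv = aΔt and Δx = v₀Δt + ½aΔt²; chain segment to segment.
0–2 s: v starts -8 cm/s; Δx = -8·2 + ½·5·2² = -6 cm; v ends 2 cm/s.
2–4 s: v starts 2 cm/s; Δx = 2·2 + ½·-1·2² = 2 cm; v ends 0 cm/s.
4–6 s: v starts 0 cm/s; Δx = 0·2 + ½·8·2² = 16 cm; v ends 16 cm/s.
6–7 s: v starts 16 cm/s; Δx = 16·1 + ½·-7·1² = 12.5 cm; v ends 9 cm/s.
x(7) = -6 + Σ Δx = 18.5 cm.

18.5 cm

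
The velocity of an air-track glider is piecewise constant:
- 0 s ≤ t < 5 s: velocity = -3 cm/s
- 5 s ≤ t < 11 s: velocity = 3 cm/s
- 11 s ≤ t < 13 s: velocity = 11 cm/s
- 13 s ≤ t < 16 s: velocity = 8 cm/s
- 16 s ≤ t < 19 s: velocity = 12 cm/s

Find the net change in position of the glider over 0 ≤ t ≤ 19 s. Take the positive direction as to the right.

Net displacement equals the area under the velocity-time graph (areas below the axis count negative).
0–5 s: -3 × 5 = -15 cm
5–11 s: 3 × 6 = 18 cm
11–13 s: 11 × 2 = 22 cm
13–16 s: 8 × 3 = 24 cm
16–19 s: 12 × 3 = 36 cm
Net displacement = 85 cm

85 cm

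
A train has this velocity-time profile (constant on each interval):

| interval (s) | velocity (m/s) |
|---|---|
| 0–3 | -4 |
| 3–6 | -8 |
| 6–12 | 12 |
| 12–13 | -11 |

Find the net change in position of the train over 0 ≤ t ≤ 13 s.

Net displacement equals the area under the velocity-time graph (areas below the axis count negative).
0–3 s: -4 × 3 = -12 m
3–6 s: -8 × 3 = -24 m
6–12 s: 12 × 6 = 72 m
12–13 s: -11 × 1 = -11 m
Net displacement = 25 m

25 m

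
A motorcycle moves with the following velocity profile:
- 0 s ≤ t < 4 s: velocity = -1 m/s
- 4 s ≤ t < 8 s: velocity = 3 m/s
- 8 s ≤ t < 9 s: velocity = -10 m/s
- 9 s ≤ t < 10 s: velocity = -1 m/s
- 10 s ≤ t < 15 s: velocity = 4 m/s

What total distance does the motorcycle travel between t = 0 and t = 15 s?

Total distance travelled is ∫|v| dt — sum the magnitudes of each area piece.
0–4 s: |-1| × 4 = 4 m
4–8 s: |3| × 4 = 12 m
8–9 s: |-10| × 1 = 10 m
9–10 s: |-1| × 1 = 1 m
10–15 s: |4| × 5 = 20 m
Total distance = 47 m

47 m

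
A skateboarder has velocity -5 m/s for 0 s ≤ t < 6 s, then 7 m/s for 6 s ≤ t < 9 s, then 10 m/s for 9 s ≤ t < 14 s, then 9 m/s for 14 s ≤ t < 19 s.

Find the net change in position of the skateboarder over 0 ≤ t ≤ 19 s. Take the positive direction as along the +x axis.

Net displacement equals the area under the velocity-time graph (areas below the axis count negative).
0–6 s: -5 × 6 = -30 m
6–9 s: 7 × 3 = 21 m
9–14 s: 10 × 5 = 50 m
14–19 s: 9 × 5 = 45 m
Net displacement = 86 m

86 m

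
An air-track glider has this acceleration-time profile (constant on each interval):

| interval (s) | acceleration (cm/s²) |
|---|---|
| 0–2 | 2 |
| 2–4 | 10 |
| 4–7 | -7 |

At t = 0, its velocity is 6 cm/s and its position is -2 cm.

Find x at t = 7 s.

On each constant-a segment, Δv = aΔt and Δx = v₀Δt + ½aΔt²; chain segment to segment.
0–2 s: v starts 6 cm/s; Δx = 6·2 + ½·2·2² = 16 cm; v ends 10 cm/s.
2–4 s: v starts 10 cm/s; Δx = 10·2 + ½·10·2² = 40 cm; v ends 30 cm/s.
4–7 s: v starts 30 cm/s; Δx = 30·3 + ½·-7·3² = 58.5 cm; v ends 9 cm/s.
x(7) = -2 + Σ Δx = 112.5 cm.

112.5 cm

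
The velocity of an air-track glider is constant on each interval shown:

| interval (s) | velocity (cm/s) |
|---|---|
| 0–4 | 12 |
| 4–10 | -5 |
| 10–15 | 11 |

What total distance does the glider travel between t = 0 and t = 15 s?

133 cm

Total distance travelled is ∫|v| dt — sum the magnitudes of each area piece.
0–4 s: |12| × 4 = 48 cm
4–10 s: |-5| × 6 = 30 cm
10–15 s: |11| × 5 = 55 cm
Total distance = 133 cm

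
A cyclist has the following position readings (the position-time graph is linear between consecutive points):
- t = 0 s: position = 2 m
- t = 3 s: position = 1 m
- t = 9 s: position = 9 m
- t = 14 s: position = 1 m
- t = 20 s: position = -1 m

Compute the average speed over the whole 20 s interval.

0.95 m/s

Average speed = (total path length)/(elapsed time); on a piecewise-linear x-t graph the path length is Σ|Δx|.
0–3 s: |Δx| = |1 − 2| = 1 m
3–9 s: |Δx| = |9 − 1| = 8 m
9–14 s: |Δx| = |1 − 9| = 8 m
14–20 s: |Δx| = |-1 − 1| = 2 m
Total path = 19 m; average speed = 19/20 = 0.95 m/s.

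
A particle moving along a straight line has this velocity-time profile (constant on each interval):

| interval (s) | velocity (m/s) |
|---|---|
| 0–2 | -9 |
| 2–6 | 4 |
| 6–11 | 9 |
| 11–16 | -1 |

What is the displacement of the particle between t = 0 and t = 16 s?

38 m

Displacement is the signed area under the v-t curve.
0–2 s: -9 × 2 = -18 m
2–6 s: 4 × 4 = 16 m
6–11 s: 9 × 5 = 45 m
11–16 s: -1 × 5 = -5 m
Net displacement = 38 m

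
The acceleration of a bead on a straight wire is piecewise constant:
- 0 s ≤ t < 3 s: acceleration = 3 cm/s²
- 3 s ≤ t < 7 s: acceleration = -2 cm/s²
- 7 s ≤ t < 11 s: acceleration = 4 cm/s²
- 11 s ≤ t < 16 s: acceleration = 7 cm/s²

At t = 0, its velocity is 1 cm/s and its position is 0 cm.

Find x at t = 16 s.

258 cm

On each constant-a segment, Δv = aΔt and Δx = v₀Δt + ½aΔt²; chain segment to segment.
0–3 s: v starts 1 cm/s; Δx = 1·3 + ½·3·3² = 16.5 cm; v ends 10 cm/s.
3–7 s: v starts 10 cm/s; Δx = 10·4 + ½·-2·4² = 24 cm; v ends 2 cm/s.
7–11 s: v starts 2 cm/s; Δx = 2·4 + ½·4·4² = 40 cm; v ends 18 cm/s.
11–16 s: v starts 18 cm/s; Δx = 18·5 + ½·7·5² = 177.5 cm; v ends 53 cm/s.
x(16) = 0 + Σ Δx = 258 cm.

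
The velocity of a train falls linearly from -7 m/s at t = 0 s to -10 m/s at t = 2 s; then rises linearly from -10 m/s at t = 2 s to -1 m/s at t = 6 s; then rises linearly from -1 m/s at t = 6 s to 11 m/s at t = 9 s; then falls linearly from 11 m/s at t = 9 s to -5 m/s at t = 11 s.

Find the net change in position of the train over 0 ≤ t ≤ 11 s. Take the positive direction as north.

-18 m

Net displacement equals the area under the velocity-time graph (areas below the axis count negative).
0–2 s: ½(-7 + -10)(2) = -17 m
2–6 s: ½(-10 + -1)(4) = -22 m
6–9 s: ½(-1 + 11)(3) = 15 m
9–11 s: ½(11 + -5)(2) = 6 m
Net displacement = -18 m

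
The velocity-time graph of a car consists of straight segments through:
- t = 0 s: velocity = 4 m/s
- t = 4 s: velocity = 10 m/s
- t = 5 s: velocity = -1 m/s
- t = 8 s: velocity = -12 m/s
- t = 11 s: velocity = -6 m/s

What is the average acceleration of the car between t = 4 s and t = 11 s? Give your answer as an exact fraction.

-16/7 m/s²

Average acceleration = Δv/Δt = (-6 − 10)/(11 − 4) = -16/7 m/s².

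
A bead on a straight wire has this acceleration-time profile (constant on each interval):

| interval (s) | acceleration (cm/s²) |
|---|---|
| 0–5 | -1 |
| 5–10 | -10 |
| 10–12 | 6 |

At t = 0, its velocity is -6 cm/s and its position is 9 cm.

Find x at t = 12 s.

On each constant-a segment, Δv = aΔt and Δx = v₀Δt + ½aΔt²; chain segment to segment.
0–5 s: v starts -6 cm/s; Δx = -6·5 + ½·-1·5² = -42.5 cm; v ends -11 cm/s.
5–10 s: v starts -11 cm/s; Δx = -11·5 + ½·-10·5² = -180 cm; v ends -61 cm/s.
10–12 s: v starts -61 cm/s; Δx = -61·2 + ½·6·2² = -110 cm; v ends -49 cm/s.
x(12) = 9 + Σ Δx = -323.5 cm.

-323.5 cm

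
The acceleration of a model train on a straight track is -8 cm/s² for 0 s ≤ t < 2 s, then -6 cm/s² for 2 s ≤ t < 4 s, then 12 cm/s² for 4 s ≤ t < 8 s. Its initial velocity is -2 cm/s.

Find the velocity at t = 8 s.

Δv equals the area under the a-t graph; then v = v₀ + Δv.
0–2 s: -8 × 2 = -16 cm/s
2–4 s: -6 × 2 = -12 cm/s
4–8 s: 12 × 4 = 48 cm/s
Δv = 20 cm/s, so v(8) = -2 + (20) = 18 cm/s.

18 cm/s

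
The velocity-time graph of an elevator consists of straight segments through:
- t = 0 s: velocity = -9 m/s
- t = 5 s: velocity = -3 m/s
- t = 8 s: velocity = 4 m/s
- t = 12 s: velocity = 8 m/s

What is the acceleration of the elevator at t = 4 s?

Acceleration is the slope of the v-t graph on 0–5 s: (-3 − -9)/(5 − 0) = 1.2 m/s².

1.2 m/s²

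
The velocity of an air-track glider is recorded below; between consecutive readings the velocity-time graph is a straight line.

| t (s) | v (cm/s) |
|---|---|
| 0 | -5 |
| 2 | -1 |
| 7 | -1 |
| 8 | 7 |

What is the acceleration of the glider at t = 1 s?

Acceleration is the slope of the v-t graph on 0–2 s: (-1 − -5)/(2 − 0) = 2 cm/s².

2 cm/s²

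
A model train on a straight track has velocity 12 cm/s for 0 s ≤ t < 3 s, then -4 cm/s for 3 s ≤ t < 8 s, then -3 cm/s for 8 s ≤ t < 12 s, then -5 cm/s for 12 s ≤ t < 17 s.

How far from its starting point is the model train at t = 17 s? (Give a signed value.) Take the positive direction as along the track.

Net displacement equals the area under the velocity-time graph (areas below the axis count negative).
0–3 s: 12 × 3 = 36 cm
3–8 s: -4 × 5 = -20 cm
8–12 s: -3 × 4 = -12 cm
12–17 s: -5 × 5 = -25 cm
Net displacement = -21 cm

-21 cm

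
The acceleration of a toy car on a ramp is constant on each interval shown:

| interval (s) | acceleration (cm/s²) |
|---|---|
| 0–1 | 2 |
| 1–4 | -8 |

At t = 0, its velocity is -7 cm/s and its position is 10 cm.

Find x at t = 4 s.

On each constant-a segment, Δv = aΔt and Δx = v₀Δt + ½aΔt²; chain segment to segment.
0–1 s: v starts -7 cm/s; Δx = -7·1 + ½·2·1² = -6 cm; v ends -5 cm/s.
1–4 s: v starts -5 cm/s; Δx = -5·3 + ½·-8·3² = -51 cm; v ends -29 cm/s.
x(4) = 10 + Σ Δx = -47 cm.

-47 cm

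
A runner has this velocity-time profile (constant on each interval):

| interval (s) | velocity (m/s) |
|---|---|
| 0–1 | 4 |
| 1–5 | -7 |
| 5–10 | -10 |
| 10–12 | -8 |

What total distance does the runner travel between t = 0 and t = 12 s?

98 m

Total distance travelled is ∫|v| dt — sum the magnitudes of each area piece.
0–1 s: |4| × 1 = 4 m
1–5 s: |-7| × 4 = 28 m
5–10 s: |-10| × 5 = 50 m
10–12 s: |-8| × 2 = 16 m
Total distance = 98 m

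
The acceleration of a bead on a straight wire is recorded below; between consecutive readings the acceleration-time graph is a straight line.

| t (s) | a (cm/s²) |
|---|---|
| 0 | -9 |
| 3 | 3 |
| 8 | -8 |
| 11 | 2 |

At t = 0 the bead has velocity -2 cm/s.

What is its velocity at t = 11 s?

Δv equals the area under the a-t graph; then v = v₀ + Δv.
0–3 s: ½(-9 + 3)(3) = -9 cm/s
3–8 s: ½(3 + -8)(5) = -12.5 cm/s
8–11 s: ½(-8 + 2)(3) = -9 cm/s
Δv = -30.5 cm/s, so v(11) = -2 + (-30.5) = -32.5 cm/s.

-32.5 cm/s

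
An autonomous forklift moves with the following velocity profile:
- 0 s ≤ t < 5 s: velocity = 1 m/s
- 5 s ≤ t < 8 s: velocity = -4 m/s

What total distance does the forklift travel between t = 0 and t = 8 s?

Distance (not displacement) is the total path length: add the absolute areas under v-t.
0–5 s: |1| × 5 = 5 m
5–8 s: |-4| × 3 = 12 m
Total distance = 17 m

17 m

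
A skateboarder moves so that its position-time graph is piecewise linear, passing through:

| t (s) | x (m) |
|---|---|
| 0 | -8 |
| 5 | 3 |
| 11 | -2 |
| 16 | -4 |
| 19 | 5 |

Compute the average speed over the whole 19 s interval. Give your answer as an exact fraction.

27/19 m/s

Average speed = (total path length)/(elapsed time); on a piecewise-linear x-t graph the path length is Σ|Δx|.
0–5 s: |Δx| = |3 − -8| = 11 m
5–11 s: |Δx| = |-2 − 3| = 5 m
11–16 s: |Δx| = |-4 − -2| = 2 m
16–19 s: |Δx| = |5 − -4| = 9 m
Total path = 27 m; average speed = 27/19 = 27/19 m/s.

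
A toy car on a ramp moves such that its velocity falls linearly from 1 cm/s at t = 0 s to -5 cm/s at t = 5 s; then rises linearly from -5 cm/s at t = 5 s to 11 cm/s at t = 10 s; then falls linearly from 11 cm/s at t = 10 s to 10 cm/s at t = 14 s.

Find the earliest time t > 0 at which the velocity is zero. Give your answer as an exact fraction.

t = 5/6 s

v changes sign on 0–5 s (from 1 to -5); the graph is linear there, so v = 0 at t = 0 + (-1)·(5 − 0)/(-5 − 1) = 5/6 s.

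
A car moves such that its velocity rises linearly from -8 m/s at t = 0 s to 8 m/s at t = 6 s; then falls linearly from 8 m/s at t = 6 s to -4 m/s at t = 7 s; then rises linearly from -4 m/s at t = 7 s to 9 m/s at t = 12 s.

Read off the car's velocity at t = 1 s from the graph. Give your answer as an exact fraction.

On 0–6 s the graph is linear from -8 to 8 m/s: v(1) = -8 + (8 − -8)·(1 − 0)/(6 − 0) = -16/3 m/s.

-16/3 m/s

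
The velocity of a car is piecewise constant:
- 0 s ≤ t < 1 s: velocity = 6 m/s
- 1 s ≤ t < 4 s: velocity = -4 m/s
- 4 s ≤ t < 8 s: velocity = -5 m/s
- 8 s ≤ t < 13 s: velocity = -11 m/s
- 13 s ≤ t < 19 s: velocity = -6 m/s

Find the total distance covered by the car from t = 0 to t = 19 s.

Distance (not displacement) is the total path length: add the absolute areas under v-t.
0–1 s: |6| × 1 = 6 m
1–4 s: |-4| × 3 = 12 m
4–8 s: |-5| × 4 = 20 m
8–13 s: |-11| × 5 = 55 m
13–19 s: |-6| × 6 = 36 m
Total distance = 129 m

129 m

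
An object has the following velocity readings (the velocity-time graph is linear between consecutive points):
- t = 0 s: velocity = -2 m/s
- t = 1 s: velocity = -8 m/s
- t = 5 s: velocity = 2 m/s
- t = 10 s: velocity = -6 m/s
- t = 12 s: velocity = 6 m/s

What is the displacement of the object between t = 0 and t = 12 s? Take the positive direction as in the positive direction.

-27 m

Net displacement equals the area under the velocity-time graph (areas below the axis count negative).
0–1 s: ½(-2 + -8)(1) = -5 m
1–5 s: ½(-8 + 2)(4) = -12 m
5–10 s: ½(2 + -6)(5) = -10 m
10–12 s: ½(-6 + 6)(2) = 0 m
Net displacement = -27 m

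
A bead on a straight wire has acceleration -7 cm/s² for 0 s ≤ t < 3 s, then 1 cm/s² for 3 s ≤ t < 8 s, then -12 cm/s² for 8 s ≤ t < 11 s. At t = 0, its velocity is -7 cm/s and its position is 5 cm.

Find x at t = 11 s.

-298 cm

On each constant-a segment, Δv = aΔt and Δx = v₀Δt + ½aΔt²; chain segment to segment.
0–3 s: v starts -7 cm/s; Δx = -7·3 + ½·-7·3² = -52.5 cm; v ends -28 cm/s.
3–8 s: v starts -28 cm/s; Δx = -28·5 + ½·1·5² = -127.5 cm; v ends -23 cm/s.
8–11 s: v starts -23 cm/s; Δx = -23·3 + ½·-12·3² = -123 cm; v ends -59 cm/s.
x(11) = 5 + Σ Δx = -298 cm.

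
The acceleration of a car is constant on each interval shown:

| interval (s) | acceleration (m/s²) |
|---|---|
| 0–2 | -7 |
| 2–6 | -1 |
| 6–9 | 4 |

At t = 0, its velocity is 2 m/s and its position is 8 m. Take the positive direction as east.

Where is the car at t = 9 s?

On each constant-a segment, Δv = aΔt and Δx = v₀Δt + ½aΔt²; chain segment to segment.
0–2 s: v starts 2 m/s; Δx = 2·2 + ½·-7·2² = -10 m; v ends -12 m/s.
2–6 s: v starts -12 m/s; Δx = -12·4 + ½·-1·4² = -56 m; v ends -16 m/s.
6–9 s: v starts -16 m/s; Δx = -16·3 + ½·4·3² = -30 m; v ends -4 m/s.
x(9) = 8 + Σ Δx = -88 m.

-88 m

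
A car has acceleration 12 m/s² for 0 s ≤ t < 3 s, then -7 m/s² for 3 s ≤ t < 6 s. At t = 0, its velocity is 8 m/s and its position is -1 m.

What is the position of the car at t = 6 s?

On each constant-a segment, Δv = aΔt and Δx = v₀Δt + ½aΔt²; chain segment to segment.
0–3 s: v starts 8 m/s; Δx = 8·3 + ½·12·3² = 78 m; v ends 44 m/s.
3–6 s: v starts 44 m/s; Δx = 44·3 + ½·-7·3² = 100.5 m; v ends 23 m/s.
x(6) = -1 + Σ Δx = 177.5 m.

177.5 m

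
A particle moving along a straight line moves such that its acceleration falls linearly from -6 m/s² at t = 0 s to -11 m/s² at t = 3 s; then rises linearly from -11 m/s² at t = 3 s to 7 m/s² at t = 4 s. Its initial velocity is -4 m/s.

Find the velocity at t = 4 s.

-31.5 m/s

Δv equals the area under the a-t graph; then v = v₀ + Δv.
0–3 s: ½(-6 + -11)(3) = -25.5 m/s
3–4 s: ½(-11 + 7)(1) = -2 m/s
Δv = -27.5 m/s, so v(4) = -4 + (-27.5) = -31.5 m/s.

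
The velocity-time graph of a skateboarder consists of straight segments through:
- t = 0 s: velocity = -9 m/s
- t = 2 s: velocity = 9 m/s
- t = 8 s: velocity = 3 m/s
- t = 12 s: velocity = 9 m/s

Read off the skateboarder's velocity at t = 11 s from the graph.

On 8–12 s the graph is linear from 3 to 9 m/s: v(11) = 3 + (9 − 3)·(11 − 8)/(12 − 8) = 7.5 m/s.

7.5 m/s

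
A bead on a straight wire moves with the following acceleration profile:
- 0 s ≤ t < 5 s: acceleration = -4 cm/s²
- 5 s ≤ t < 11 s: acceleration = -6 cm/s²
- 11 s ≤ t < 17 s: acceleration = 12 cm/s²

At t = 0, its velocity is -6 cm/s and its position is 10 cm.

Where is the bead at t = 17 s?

-490 cm

On each constant-a segment, Δv = aΔt and Δx = v₀Δt + ½aΔt²; chain segment to segment.
0–5 s: v starts -6 cm/s; Δx = -6·5 + ½·-4·5² = -80 cm; v ends -26 cm/s.
5–11 s: v starts -26 cm/s; Δx = -26·6 + ½·-6·6² = -264 cm; v ends -62 cm/s.
11–17 s: v starts -62 cm/s; Δx = -62·6 + ½·12·6² = -156 cm; v ends 10 cm/s.
x(17) = 10 + Σ Δx = -490 cm.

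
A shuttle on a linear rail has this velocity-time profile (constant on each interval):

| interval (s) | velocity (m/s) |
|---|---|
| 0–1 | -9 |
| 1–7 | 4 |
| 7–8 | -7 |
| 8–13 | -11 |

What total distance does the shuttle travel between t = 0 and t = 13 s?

95 m

Distance (not displacement) is the total path length: add the absolute areas under v-t.
0–1 s: |-9| × 1 = 9 m
1–7 s: |4| × 6 = 24 m
7–8 s: |-7| × 1 = 7 m
8–13 s: |-11| × 5 = 55 m
Total distance = 95 m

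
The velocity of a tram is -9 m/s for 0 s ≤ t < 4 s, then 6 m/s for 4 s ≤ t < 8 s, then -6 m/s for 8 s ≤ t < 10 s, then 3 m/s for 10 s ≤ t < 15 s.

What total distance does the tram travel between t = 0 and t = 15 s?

Total distance travelled is ∫|v| dt — sum the magnitudes of each area piece.
0–4 s: |-9| × 4 = 36 m
4–8 s: |6| × 4 = 24 m
8–10 s: |-6| × 2 = 12 m
10–15 s: |3| × 5 = 15 m
Total distance = 87 m

87 m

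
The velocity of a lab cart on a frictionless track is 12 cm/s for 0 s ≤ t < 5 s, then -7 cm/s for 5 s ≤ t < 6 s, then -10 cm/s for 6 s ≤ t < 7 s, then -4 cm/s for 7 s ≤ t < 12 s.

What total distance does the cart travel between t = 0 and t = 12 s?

97 cm

Distance (not displacement) is the total path length: add the absolute areas under v-t.
0–5 s: |12| × 5 = 60 cm
5–6 s: |-7| × 1 = 7 cm
6–7 s: |-10| × 1 = 10 cm
7–12 s: |-4| × 5 = 20 cm
Total distance = 97 cm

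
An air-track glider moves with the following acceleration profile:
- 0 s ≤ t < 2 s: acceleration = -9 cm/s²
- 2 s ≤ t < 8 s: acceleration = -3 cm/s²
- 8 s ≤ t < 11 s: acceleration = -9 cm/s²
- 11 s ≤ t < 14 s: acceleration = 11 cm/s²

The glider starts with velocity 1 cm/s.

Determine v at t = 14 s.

Δv equals the area under the a-t graph; then v = v₀ + Δv.
0–2 s: -9 × 2 = -18 cm/s
2–8 s: -3 × 6 = -18 cm/s
8–11 s: -9 × 3 = -27 cm/s
11–14 s: 11 × 3 = 33 cm/s
Δv = -30 cm/s, so v(14) = 1 + (-30) = -29 cm/s.

-29 cm/s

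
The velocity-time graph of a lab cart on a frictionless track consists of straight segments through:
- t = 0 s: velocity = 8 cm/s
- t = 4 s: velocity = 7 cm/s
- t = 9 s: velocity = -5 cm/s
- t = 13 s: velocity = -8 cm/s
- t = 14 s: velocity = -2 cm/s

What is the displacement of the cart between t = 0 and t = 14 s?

Net displacement equals the area under the velocity-time graph (areas below the axis count negative).
0–4 s: ½(8 + 7)(4) = 30 cm
4–9 s: ½(7 + -5)(5) = 5 cm
9–13 s: ½(-5 + -8)(4) = -26 cm
13–14 s: ½(-8 + -2)(1) = -5 cm
Net displacement = 4 cm

4 cm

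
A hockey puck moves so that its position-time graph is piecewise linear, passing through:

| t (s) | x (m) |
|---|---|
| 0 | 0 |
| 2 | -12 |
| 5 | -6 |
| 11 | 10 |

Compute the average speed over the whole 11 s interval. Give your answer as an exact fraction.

34/11 m/s

Average speed = (total path length)/(elapsed time); on a piecewise-linear x-t graph the path length is Σ|Δx|.
0–2 s: |Δx| = |-12 − 0| = 12 m
2–5 s: |Δx| = |-6 − -12| = 6 m
5–11 s: |Δx| = |10 − -6| = 16 m
Total path = 34 m; average speed = 34/11 = 34/11 m/s.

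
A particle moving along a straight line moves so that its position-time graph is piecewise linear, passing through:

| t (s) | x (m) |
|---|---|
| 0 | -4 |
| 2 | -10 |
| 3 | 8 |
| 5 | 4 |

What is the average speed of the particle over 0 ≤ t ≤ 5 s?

Average speed = (total path length)/(elapsed time); on a piecewise-linear x-t graph the path length is Σ|Δx|.
0–2 s: |Δx| = |-10 − -4| = 6 m
2–3 s: |Δx| = |8 − -10| = 18 m
3–5 s: |Δx| = |4 − 8| = 4 m
Total path = 28 m; average speed = 28/5 = 5.6 m/s.

5.6 m/s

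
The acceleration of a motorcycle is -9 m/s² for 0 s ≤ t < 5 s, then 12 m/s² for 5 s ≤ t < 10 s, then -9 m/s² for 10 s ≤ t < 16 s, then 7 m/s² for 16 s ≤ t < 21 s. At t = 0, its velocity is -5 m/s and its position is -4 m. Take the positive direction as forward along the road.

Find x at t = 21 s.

-476 m

On each constant-a segment, Δv = aΔt and Δx = v₀Δt + ½aΔt²; chain segment to segment.
0–5 s: v starts -5 m/s; Δx = -5·5 + ½·-9·5² = -137.5 m; v ends -50 m/s.
5–10 s: v starts -50 m/s; Δx = -50·5 + ½·12·5² = -100 m; v ends 10 m/s.
10–16 s: v starts 10 m/s; Δx = 10·6 + ½·-9·6² = -102 m; v ends -44 m/s.
16–21 s: v starts -44 m/s; Δx = -44·5 + ½·7·5² = -132.5 m; v ends -9 m/s.
x(21) = -4 + Σ Δx = -476 m.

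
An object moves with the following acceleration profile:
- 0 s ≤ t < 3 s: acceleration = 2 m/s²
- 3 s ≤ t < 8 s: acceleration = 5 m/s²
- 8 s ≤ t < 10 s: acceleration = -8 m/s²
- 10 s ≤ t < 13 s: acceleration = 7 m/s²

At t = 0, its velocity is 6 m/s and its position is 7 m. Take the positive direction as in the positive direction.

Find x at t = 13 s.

On each constant-a segment, Δv = aΔt and Δx = v₀Δt + ½aΔt²; chain segment to segment.
0–3 s: v starts 6 m/s; Δx = 6·3 + ½·2·3² = 27 m; v ends 12 m/s.
3–8 s: v starts 12 m/s; Δx = 12·5 + ½·5·5² = 122.5 m; v ends 37 m/s.
8–10 s: v starts 37 m/s; Δx = 37·2 + ½·-8·2² = 58 m; v ends 21 m/s.
10–13 s: v starts 21 m/s; Δx = 21·3 + ½·7·3² = 94.5 m; v ends 42 m/s.
x(13) = 7 + Σ Δx = 309 m.

309 m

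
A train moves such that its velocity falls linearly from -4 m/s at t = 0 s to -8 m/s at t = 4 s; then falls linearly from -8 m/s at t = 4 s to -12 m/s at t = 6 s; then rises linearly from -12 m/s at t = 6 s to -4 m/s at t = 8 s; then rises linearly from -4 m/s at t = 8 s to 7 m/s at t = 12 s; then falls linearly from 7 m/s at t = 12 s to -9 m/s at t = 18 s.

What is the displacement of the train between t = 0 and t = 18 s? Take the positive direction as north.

Net displacement equals the area under the velocity-time graph (areas below the axis count negative).
0–4 s: ½(-4 + -8)(4) = -24 m
4–6 s: ½(-8 + -12)(2) = -20 m
6–8 s: ½(-12 + -4)(2) = -16 m
8–12 s: ½(-4 + 7)(4) = 6 m
12–18 s: ½(7 + -9)(6) = -6 m
Net displacement = -60 m

-60 m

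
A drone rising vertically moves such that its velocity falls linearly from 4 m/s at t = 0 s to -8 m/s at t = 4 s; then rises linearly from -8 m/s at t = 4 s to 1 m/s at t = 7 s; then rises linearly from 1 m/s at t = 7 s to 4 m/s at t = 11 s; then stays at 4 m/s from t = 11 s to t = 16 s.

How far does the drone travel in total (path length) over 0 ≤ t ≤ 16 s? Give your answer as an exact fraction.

Distance (not displacement) is the total path length: add the absolute areas under v-t.
0–4 s: v = 0 at t = 4/3 s; triangle areas 8/3 + 32/3 = 40/3 m
4–7 s: v = 0 at t = 20/3 s; triangle areas 32/3 + 1/6 = 65/6 m
7–11 s: |½(1 + 4)(4)| = 10 m
11–16 s: |4| × 5 = 20 m
Total distance = 325/6 m

325/6 m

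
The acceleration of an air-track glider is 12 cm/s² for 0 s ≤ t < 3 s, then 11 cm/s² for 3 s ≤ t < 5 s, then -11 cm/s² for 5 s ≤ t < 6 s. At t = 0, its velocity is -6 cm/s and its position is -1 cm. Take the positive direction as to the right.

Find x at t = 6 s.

163.5 cm

On each constant-a segment, Δv = aΔt and Δx = v₀Δt + ½aΔt²; chain segment to segment.
0–3 s: v starts -6 cm/s; Δx = -6·3 + ½·12·3² = 36 cm; v ends 30 cm/s.
3–5 s: v starts 30 cm/s; Δx = 30·2 + ½·11·2² = 82 cm; v ends 52 cm/s.
5–6 s: v starts 52 cm/s; Δx = 52·1 + ½·-11·1² = 46.5 cm; v ends 41 cm/s.
x(6) = -1 + Σ Δx = 163.5 cm.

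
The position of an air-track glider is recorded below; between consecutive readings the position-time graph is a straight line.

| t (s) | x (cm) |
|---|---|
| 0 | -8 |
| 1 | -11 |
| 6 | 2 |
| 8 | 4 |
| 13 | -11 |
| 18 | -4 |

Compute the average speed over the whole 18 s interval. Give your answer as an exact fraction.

20/9 cm/s

Average speed = (total path length)/(elapsed time); on a piecewise-linear x-t graph the path length is Σ|Δx|.
0–1 s: |Δx| = |-11 − -8| = 3 cm
1–6 s: |Δx| = |2 − -11| = 13 cm
6–8 s: |Δx| = |4 − 2| = 2 cm
8–13 s: |Δx| = |-11 − 4| = 15 cm
13–18 s: |Δx| = |-4 − -11| = 7 cm
Total path = 40 cm; average speed = 40/18 = 20/9 cm/s.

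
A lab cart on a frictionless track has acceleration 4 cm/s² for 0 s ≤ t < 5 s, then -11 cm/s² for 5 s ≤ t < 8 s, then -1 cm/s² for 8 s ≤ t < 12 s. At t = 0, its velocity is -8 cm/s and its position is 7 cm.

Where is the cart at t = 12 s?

On each constant-a segment, Δv = aΔt and Δx = v₀Δt + ½aΔt²; chain segment to segment.
0–5 s: v starts -8 cm/s; Δx = -8·5 + ½·4·5² = 10 cm; v ends 12 cm/s.
5–8 s: v starts 12 cm/s; Δx = 12·3 + ½·-11·3² = -13.5 cm; v ends -21 cm/s.
8–12 s: v starts -21 cm/s; Δx = -21·4 + ½·-1·4² = -92 cm; v ends -25 cm/s.
x(12) = 7 + Σ Δx = -88.5 cm.

-88.5 cm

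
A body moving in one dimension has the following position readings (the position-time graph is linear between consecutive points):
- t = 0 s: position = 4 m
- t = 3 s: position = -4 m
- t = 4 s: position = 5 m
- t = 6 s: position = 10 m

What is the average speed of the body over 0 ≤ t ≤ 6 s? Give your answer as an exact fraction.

Average speed = (total path length)/(elapsed time); on a piecewise-linear x-t graph the path length is Σ|Δx|.
0–3 s: |Δx| = |-4 − 4| = 8 m
3–4 s: |Δx| = |5 − -4| = 9 m
4–6 s: |Δx| = |10 − 5| = 5 m
Total path = 22 m; average speed = 22/6 = 11/3 m/s.

11/3 m/s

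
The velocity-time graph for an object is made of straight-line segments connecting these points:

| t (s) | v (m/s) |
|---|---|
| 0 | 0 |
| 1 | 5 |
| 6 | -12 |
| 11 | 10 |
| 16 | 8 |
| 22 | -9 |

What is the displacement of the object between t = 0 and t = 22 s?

Displacement is the signed area under the v-t curve.
0–1 s: ½(0 + 5)(1) = 2.5 m
1–6 s: ½(5 + -12)(5) = -17.5 m
6–11 s: ½(-12 + 10)(5) = -5 m
11–16 s: ½(10 + 8)(5) = 45 m
16–22 s: ½(8 + -9)(6) = -3 m
Net displacement = 22 m

22 m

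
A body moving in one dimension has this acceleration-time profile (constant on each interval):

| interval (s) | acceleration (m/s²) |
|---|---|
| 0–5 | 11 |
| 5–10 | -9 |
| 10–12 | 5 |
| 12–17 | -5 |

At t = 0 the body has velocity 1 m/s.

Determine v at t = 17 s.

Δv equals the area under the a-t graph; then v = v₀ + Δv.
0–5 s: 11 × 5 = 55 m/s
5–10 s: -9 × 5 = -45 m/s
10–12 s: 5 × 2 = 10 m/s
12–17 s: -5 × 5 = -25 m/s
Δv = -5 m/s, so v(17) = 1 + (-5) = -4 m/s.

-4 m/s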